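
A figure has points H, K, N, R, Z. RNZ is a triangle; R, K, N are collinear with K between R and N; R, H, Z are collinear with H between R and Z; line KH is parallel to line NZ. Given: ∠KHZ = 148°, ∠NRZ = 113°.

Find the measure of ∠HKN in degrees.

1. ∠KHR = 32°  [linear pair at H on RZ]
2. ∠HRK = 113°  [K on RN, H on RZ]
3. ∠HKR = 35°  [△RKH]
4. ∠HKN = 145°  [linear pair at K on RN]

∠HKN = 145°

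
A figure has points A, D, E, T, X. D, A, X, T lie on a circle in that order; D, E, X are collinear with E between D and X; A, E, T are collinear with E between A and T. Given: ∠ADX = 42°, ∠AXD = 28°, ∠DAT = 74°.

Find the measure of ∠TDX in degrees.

∠TDX = 36°

1. ∠DAX = 110°  [△DAX]
2. ∠DXT = 74°  [same arc DT]
3. ∠DTX = 70°  [cyclic DAXT, opposite ∠A+∠T]
4. ∠TDX = 36°  [△DXT]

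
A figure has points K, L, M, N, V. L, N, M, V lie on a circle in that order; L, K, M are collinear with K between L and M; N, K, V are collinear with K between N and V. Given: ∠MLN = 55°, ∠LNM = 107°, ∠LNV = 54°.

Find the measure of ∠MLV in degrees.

1. ∠LVM = 73°  [cyclic LNMV, opposite ∠N+∠V]
2. ∠LMV = 54°  [same arc LV]
3. ∠MLV = 53°  [△LMV]

∠MLV = 53°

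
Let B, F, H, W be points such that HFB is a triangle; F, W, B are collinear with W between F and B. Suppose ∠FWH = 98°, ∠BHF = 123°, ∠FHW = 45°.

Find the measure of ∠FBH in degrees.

1. ∠HFW = 37°  [△HFW]
2. ∠BFH = 37°  [W on ray FB]
3. ∠FBH = 20°  [△HFB]

∠FBH = 20°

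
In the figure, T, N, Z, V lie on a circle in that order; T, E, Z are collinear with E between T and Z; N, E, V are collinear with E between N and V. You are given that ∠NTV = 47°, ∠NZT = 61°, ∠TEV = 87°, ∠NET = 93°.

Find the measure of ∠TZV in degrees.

1. ∠NVT = 61°  [same arc TN]
2. ∠TNV = 72°  [△TNV]
3. ∠TZV = 72°  [same arc TV]

∠TZV = 72°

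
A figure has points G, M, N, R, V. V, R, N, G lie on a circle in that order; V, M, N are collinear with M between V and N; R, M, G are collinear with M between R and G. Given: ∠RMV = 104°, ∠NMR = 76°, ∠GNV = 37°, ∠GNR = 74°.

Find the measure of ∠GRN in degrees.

1. ∠GMN = 104°  [vertical angles at M]
2. ∠NGR = 39°  [△NMG]
3. ∠GRN = 67°  [△RNG]

∠GRN = 67°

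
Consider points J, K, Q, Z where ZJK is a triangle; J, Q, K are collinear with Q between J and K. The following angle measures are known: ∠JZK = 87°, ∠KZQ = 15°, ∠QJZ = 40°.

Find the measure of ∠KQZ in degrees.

1. ∠KJZ = 40°  [Q on ray JK]
2. ∠JKZ = 53°  [△ZJK]
3. ∠QKZ = 53°  [Q on ray KJ]
4. ∠KQZ = 112°  [△ZQK]

∠KQZ = 112°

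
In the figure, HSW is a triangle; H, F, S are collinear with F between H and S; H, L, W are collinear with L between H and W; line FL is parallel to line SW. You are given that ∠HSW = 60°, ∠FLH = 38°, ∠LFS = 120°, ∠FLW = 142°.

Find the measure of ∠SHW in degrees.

∠SHW = 82°

1. ∠HFL = 60°  [FL∥SW, corresponding at F]
2. ∠FHL = 82°  [△HFL]
3. ∠SHW = 82°  [F on HS, L on HW]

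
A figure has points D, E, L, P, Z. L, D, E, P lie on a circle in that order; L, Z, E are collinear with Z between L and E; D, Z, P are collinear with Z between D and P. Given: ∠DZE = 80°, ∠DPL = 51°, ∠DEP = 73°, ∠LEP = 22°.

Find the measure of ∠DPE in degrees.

∠DPE = 58°

1. ∠LZP = 80°  [vertical angles at Z]
2. ∠EZP = 100°  [linear pair at Z on LE]
3. ∠DPE = 58°  [△EZP]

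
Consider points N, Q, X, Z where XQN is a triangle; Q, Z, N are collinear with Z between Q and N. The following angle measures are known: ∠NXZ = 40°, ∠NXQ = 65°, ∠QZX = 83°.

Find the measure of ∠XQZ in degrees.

∠XQZ = 72°

1. ∠NZX = 97°  [linear pair at Z on QN]
2. ∠XNZ = 43°  [△XZN]
3. ∠QNX = 43°  [Z on ray NQ]
4. ∠NQX = 72°  [△XQN]
5. ∠XQZ = 72°  [Z on ray QN]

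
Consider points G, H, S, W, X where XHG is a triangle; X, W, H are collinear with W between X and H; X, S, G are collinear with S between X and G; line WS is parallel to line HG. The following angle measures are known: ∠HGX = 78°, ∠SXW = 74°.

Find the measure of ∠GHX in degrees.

∠GHX = 28°

1. ∠WSX = 78°  [WS∥HG, corresponding at S]
2. ∠SWX = 28°  [△XWS]
3. ∠GHX = 28°  [WS∥HG, corresponding at W]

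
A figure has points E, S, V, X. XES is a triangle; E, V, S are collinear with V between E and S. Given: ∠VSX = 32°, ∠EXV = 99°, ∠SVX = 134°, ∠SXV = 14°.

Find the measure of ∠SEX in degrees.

1. ∠EVX = 46°  [linear pair at V on ES]
2. ∠VEX = 35°  [△XEV]
3. ∠SEX = 35°  [V on ray ES]

∠SEX = 35°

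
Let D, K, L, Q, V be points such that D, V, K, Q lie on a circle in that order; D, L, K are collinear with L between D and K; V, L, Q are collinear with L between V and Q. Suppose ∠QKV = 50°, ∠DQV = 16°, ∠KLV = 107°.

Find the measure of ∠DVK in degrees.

1. ∠QDV = 130°  [cyclic DVKQ, opposite ∠D+∠K]
2. ∠DKV = 16°  [same arc DV]
3. ∠DVQ = 34°  [△DVQ]
4. ∠DLV = 73°  [linear pair at L on DK]
5. ∠KDV = 73°  [△DLV]
6. ∠DVK = 91°  [△DVK]

∠DVK = 91°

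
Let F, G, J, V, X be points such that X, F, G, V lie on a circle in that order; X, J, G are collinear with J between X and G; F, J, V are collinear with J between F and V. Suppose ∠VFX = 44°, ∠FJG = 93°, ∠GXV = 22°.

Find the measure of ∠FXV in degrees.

1. ∠VJX = 93°  [vertical angles at J]
2. ∠FVX = 65°  [△XJV]
3. ∠FXV = 71°  [△XFV]

∠FXV = 71°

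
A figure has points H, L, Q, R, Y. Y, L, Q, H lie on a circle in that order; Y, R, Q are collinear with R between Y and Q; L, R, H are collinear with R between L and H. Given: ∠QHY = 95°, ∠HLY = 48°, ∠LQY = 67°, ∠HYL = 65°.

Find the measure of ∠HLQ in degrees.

1. ∠QLY = 85°  [cyclic YLQH, opposite ∠L+∠H]
2. ∠LYQ = 28°  [△YLQ]
3. ∠HQL = 115°  [cyclic YLQH, opposite ∠Y+∠Q]
4. ∠LHQ = 28°  [same arc LQ]
5. ∠HLQ = 37°  [△LQH]

∠HLQ = 37°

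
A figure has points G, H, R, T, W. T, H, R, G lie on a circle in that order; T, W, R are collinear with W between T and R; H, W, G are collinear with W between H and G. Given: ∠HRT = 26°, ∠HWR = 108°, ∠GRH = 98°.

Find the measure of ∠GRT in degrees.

1. ∠GHR = 46°  [△HWR]
2. ∠GWT = 108°  [vertical angles at W]
3. ∠HGR = 36°  [△HRG]
4. ∠GWR = 72°  [linear pair at W on TR]
5. ∠GRT = 72°  [△RWG]

∠GRT = 72°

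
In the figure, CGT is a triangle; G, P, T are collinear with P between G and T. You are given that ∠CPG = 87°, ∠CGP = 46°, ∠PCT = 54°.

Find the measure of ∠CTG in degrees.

∠CTG = 33°

1. ∠CPT = 93°  [linear pair at P on GT]
2. ∠CTP = 33°  [△CPT]
3. ∠CTG = 33°  [P on ray TG]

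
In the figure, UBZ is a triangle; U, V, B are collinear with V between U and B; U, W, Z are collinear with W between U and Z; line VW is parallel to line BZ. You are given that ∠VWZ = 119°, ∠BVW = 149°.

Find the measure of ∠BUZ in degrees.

∠BUZ = 88°

1. ∠UWV = 61°  [linear pair at W on UZ]
2. ∠UVW = 31°  [linear pair at V on UB]
3. ∠VUW = 88°  [△UVW]
4. ∠BUZ = 88°  [V on UB, W on UZ]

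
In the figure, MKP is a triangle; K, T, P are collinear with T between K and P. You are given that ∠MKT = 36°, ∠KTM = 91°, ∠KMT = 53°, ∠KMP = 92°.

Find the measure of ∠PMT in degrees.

∠PMT = 39°

1. ∠MKP = 36°  [T on ray KP]
2. ∠MTP = 89°  [linear pair at T on KP]
3. ∠KPM = 52°  [△MKP]
4. ∠MPT = 52°  [T on ray PK]
5. ∠PMT = 39°  [△MTP]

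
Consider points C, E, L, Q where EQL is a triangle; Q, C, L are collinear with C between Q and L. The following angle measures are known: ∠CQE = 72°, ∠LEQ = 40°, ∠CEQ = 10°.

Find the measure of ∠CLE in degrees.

1. ∠EQL = 72°  [C on ray QL]
2. ∠ELQ = 68°  [△EQL]
3. ∠CLE = 68°  [C on ray LQ]

∠CLE = 68°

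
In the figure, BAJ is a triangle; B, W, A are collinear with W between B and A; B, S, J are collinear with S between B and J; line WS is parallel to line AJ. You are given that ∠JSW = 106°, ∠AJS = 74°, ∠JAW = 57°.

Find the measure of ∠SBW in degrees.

1. ∠AJB = 74°  [S on ray JB]
2. ∠BAJ = 57°  [W on ray AB]
3. ∠ABJ = 49°  [△BAJ]
4. ∠SBW = 49°  [W on BA, S on BJ]

∠SBW = 49°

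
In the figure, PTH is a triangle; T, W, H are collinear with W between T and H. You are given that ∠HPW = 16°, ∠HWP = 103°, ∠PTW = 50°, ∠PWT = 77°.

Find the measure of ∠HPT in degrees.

1. ∠PHW = 61°  [△PWH]
2. ∠HTP = 50°  [W on ray TH]
3. ∠PHT = 61°  [W on ray HT]
4. ∠HPT = 69°  [△PTH]

∠HPT = 69°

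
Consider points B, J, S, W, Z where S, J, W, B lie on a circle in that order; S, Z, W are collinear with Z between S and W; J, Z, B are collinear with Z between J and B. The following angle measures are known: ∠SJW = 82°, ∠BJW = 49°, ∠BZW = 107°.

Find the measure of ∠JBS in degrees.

1. ∠BSW = 49°  [same arc WB]
2. ∠BZS = 73°  [linear pair at Z on SW]
3. ∠JBS = 58°  [△SZB]

∠JBS = 58°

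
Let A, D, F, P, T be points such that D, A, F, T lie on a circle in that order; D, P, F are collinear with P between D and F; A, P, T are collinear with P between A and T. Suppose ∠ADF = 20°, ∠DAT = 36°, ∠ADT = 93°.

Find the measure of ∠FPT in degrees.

1. ∠ATF = 20°  [same arc AF]
2. ∠DFT = 36°  [same arc DT]
3. ∠FPT = 124°  [△FPT]

∠FPT = 124°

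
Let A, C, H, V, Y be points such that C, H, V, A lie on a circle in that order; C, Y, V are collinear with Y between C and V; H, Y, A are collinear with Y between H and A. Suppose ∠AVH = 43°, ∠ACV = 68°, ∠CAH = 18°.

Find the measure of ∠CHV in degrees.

∠CHV = 93°

1. ∠AHV = 68°  [same arc VA]
2. ∠CVH = 18°  [same arc CH]
3. ∠HAV = 69°  [△HVA]
4. ∠HCV = 69°  [same arc HV]
5. ∠CHV = 93°  [△CHV]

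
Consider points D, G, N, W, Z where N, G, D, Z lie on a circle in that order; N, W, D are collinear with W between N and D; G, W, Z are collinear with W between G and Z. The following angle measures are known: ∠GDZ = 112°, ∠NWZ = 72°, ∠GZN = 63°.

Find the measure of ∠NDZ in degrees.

1. ∠GNZ = 68°  [cyclic NGDZ, opposite ∠N+∠D]
2. ∠NGZ = 49°  [△NGZ]
3. ∠NDZ = 49°  [same arc NZ]

∠NDZ = 49°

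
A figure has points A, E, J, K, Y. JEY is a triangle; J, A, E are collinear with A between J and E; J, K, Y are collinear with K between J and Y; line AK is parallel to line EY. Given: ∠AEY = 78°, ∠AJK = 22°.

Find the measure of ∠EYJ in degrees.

1. ∠JEY = 78°  [A on ray EJ]
2. ∠EJY = 22°  [A on JE, K on JY]
3. ∠EYJ = 80°  [△JEY]

∠EYJ = 80°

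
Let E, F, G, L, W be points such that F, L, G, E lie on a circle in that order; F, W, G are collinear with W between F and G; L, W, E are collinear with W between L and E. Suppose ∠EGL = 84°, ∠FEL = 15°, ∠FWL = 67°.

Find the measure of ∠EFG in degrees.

1. ∠FGL = 15°  [same arc FL]
2. ∠GWL = 113°  [linear pair at W on FG]
3. ∠ELG = 52°  [△LWG]
4. ∠EFG = 52°  [same arc GE]

∠EFG = 52°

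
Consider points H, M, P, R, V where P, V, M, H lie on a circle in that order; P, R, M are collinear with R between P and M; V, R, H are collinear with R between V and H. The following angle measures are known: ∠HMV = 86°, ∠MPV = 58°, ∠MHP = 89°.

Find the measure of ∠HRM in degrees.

1. ∠MHV = 58°  [same arc VM]
2. ∠HVM = 36°  [△VMH]
3. ∠HPM = 36°  [same arc MH]
4. ∠HMP = 55°  [△PMH]
5. ∠HRM = 67°  [△MRH]

∠HRM = 67°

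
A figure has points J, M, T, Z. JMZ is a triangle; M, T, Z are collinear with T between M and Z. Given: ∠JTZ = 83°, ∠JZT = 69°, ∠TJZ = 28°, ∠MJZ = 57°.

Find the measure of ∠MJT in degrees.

∠MJT = 29°

1. ∠JTM = 97°  [linear pair at T on MZ]
2. ∠JZM = 69°  [T on ray ZM]
3. ∠JMZ = 54°  [△JMZ]
4. ∠JMT = 54°  [T on ray MZ]
5. ∠MJT = 29°  [△JMT]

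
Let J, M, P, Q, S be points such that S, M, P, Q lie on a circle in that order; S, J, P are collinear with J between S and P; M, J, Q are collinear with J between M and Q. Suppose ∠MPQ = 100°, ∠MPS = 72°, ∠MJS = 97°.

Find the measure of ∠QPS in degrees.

∠QPS = 28°

1. ∠MSQ = 80°  [cyclic SMPQ, opposite ∠S+∠P]
2. ∠MQS = 72°  [same arc SM]
3. ∠QMS = 28°  [△SMQ]
4. ∠QPS = 28°  [same arc SQ]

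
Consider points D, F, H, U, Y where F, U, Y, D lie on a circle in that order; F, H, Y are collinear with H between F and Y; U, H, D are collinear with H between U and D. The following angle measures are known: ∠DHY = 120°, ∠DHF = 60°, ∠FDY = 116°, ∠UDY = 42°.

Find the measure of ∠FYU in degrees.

1. ∠FUY = 64°  [cyclic FUYD, opposite ∠U+∠D]
2. ∠UFY = 42°  [same arc UY]
3. ∠FYU = 74°  [△FUY]

∠FYU = 74°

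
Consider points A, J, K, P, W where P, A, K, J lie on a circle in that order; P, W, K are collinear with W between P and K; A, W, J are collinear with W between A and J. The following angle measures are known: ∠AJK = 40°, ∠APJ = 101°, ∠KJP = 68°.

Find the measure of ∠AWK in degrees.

1. ∠APK = 40°  [same arc AK]
2. ∠AKJ = 79°  [cyclic PAKJ, opposite ∠P+∠K]
3. ∠KAP = 112°  [cyclic PAKJ, opposite ∠A+∠J]
4. ∠AKP = 28°  [△PAK]
5. ∠JAK = 61°  [△AKJ]
6. ∠AWK = 91°  [△AWK]

∠AWK = 91°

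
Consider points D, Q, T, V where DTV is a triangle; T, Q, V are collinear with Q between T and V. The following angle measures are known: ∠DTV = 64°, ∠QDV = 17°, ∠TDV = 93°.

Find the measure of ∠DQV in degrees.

∠DQV = 140°

1. ∠DVT = 23°  [△DTV]
2. ∠DVQ = 23°  [Q on ray VT]
3. ∠DQV = 140°  [△DQV]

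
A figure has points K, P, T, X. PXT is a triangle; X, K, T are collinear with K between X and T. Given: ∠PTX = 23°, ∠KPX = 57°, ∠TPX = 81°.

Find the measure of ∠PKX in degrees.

∠PKX = 47°

1. ∠PXT = 76°  [△PXT]
2. ∠KXP = 76°  [K on ray XT]
3. ∠PKX = 47°  [△PXK]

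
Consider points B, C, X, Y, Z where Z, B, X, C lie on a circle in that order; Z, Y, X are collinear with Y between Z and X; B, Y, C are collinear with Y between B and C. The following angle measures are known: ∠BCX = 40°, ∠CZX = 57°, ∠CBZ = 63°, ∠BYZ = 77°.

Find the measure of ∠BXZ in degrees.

1. ∠CBX = 57°  [same arc XC]
2. ∠BYX = 103°  [linear pair at Y on ZX]
3. ∠BXZ = 20°  [△BYX]

∠BXZ = 20°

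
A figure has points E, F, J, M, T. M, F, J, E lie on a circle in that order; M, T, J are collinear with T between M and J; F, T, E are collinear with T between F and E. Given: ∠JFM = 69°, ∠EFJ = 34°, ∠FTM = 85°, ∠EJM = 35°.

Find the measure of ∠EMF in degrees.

1. ∠ETJ = 85°  [vertical angles at T]
2. ∠FEJ = 60°  [△JTE]
3. ∠EJF = 86°  [△FJE]
4. ∠EMF = 94°  [cyclic MFJE, opposite ∠M+∠J]

∠EMF = 94°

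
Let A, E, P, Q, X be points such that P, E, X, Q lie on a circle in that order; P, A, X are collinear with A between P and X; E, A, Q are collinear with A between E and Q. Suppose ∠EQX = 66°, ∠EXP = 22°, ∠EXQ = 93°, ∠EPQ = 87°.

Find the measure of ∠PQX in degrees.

1. ∠EPX = 66°  [same arc EX]
2. ∠PEX = 92°  [△PEX]
3. ∠PQX = 88°  [cyclic PEXQ, opposite ∠E+∠Q]

∠PQX = 88°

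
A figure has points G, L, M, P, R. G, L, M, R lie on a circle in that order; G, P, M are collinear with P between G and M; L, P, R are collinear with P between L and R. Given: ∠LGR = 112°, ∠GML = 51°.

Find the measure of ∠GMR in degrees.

∠GMR = 17°

1. ∠GRL = 51°  [same arc GL]
2. ∠GLR = 17°  [△GLR]
3. ∠GMR = 17°  [same arc GR]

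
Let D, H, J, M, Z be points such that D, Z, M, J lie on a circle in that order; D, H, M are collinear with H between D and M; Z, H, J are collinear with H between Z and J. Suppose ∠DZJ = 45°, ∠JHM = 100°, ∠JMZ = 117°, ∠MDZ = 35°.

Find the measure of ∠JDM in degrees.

1. ∠DMJ = 45°  [same arc DJ]
2. ∠MJZ = 35°  [△MHJ]
3. ∠JZM = 28°  [△ZMJ]
4. ∠JDM = 28°  [same arc MJ]

∠JDM = 28°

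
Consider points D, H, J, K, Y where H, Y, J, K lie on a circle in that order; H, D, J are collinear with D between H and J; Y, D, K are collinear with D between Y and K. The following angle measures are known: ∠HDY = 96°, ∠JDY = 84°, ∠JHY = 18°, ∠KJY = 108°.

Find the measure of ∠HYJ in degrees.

∠HYJ = 120°

1. ∠JKY = 18°  [same arc YJ]
2. ∠JYK = 54°  [△YJK]
3. ∠HJY = 42°  [△YDJ]
4. ∠HYJ = 120°  [△HYJ]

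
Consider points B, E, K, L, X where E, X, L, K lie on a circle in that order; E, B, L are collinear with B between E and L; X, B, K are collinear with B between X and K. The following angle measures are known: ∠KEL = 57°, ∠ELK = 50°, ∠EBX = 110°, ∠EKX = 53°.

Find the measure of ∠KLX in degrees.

∠KLX = 103°

1. ∠EXK = 50°  [same arc EK]
2. ∠KEX = 77°  [△EXK]
3. ∠KLX = 103°  [cyclic EXLK, opposite ∠E+∠L]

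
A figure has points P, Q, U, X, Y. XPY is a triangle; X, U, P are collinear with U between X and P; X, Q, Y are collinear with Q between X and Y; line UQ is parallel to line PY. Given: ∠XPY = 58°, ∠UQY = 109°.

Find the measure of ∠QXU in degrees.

1. ∠QUX = 58°  [UQ∥PY, corresponding at U]
2. ∠UQX = 71°  [linear pair at Q on XY]
3. ∠QXU = 51°  [△XUQ]

∠QXU = 51°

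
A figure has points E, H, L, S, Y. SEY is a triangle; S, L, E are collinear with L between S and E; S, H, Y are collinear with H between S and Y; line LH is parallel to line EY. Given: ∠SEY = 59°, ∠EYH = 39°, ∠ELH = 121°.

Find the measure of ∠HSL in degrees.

∠HSL = 82°

1. ∠EYS = 39°  [H on ray YS]
2. ∠ESY = 82°  [△SEY]
3. ∠HSL = 82°  [L on SE, H on SY]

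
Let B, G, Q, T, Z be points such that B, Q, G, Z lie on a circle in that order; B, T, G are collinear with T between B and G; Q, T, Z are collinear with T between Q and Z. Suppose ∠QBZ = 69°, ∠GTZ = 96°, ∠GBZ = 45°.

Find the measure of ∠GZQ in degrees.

1. ∠QGZ = 111°  [cyclic BQGZ, opposite ∠B+∠G]
2. ∠GQZ = 45°  [same arc GZ]
3. ∠GZQ = 24°  [△QGZ]

∠GZQ = 24°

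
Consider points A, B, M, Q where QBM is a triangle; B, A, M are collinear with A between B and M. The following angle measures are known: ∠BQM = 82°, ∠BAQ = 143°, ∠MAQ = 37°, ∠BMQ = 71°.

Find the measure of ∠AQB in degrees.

1. ∠MBQ = 27°  [△QBM]
2. ∠ABQ = 27°  [A on ray BM]
3. ∠AQB = 10°  [△QBA]

∠AQB = 10°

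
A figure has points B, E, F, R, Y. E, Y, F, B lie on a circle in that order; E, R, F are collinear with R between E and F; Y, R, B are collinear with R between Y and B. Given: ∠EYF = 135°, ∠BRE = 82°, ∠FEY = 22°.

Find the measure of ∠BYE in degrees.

∠BYE = 60°

1. ∠FRY = 82°  [vertical angles at R]
2. ∠ERY = 98°  [linear pair at R on EF]
3. ∠BYE = 60°  [△ERY]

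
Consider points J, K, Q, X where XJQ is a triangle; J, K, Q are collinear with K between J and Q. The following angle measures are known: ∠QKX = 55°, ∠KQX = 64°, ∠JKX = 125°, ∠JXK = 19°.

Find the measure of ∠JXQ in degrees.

1. ∠JQX = 64°  [K on ray QJ]
2. ∠KJX = 36°  [△XJK]
3. ∠QJX = 36°  [K on ray JQ]
4. ∠JXQ = 80°  [△XJQ]

∠JXQ = 80°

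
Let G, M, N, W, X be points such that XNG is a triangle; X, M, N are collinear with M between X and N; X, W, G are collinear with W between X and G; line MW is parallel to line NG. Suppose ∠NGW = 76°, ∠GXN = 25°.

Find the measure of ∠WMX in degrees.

1. ∠NGX = 76°  [W on ray GX]
2. ∠GNX = 79°  [△XNG]
3. ∠WMX = 79°  [MW∥NG, corresponding at M]

∠WMX = 79°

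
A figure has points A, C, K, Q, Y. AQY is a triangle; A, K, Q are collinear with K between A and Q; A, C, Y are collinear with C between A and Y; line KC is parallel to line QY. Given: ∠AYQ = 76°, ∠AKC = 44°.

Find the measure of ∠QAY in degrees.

1. ∠ACK = 76°  [KC∥QY, corresponding at C]
2. ∠CAK = 60°  [△AKC]
3. ∠QAY = 60°  [K on AQ, C on AY]

∠QAY = 60°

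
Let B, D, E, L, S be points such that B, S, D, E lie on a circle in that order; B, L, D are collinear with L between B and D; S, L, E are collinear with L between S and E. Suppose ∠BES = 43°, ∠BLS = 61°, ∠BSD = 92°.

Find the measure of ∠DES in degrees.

∠DES = 45°

1. ∠BDS = 43°  [same arc BS]
2. ∠DBS = 45°  [△BSD]
3. ∠DES = 45°  [same arc SD]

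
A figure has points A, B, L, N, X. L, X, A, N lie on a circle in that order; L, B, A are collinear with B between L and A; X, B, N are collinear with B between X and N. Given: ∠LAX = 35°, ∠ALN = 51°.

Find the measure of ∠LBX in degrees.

1. ∠AXN = 51°  [same arc AN]
2. ∠ABX = 94°  [△XBA]
3. ∠LBX = 86°  [linear pair at B on LA]

∠LBX = 86°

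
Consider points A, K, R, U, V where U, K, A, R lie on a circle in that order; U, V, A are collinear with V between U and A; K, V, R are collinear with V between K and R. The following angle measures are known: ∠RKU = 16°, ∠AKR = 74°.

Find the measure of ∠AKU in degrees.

1. ∠RAU = 16°  [same arc UR]
2. ∠AUR = 74°  [same arc AR]
3. ∠ARU = 90°  [△UAR]
4. ∠AKU = 90°  [cyclic UKAR, opposite ∠K+∠R]

∠AKU = 90°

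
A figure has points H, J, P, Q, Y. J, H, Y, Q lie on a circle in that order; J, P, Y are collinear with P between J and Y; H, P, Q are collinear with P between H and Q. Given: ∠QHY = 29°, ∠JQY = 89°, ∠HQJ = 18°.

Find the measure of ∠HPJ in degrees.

∠HPJ = 47°

1. ∠QJY = 29°  [same arc YQ]
2. ∠JHY = 91°  [cyclic JHYQ, opposite ∠H+∠Q]
3. ∠JYQ = 62°  [△JYQ]
4. ∠HYJ = 18°  [same arc JH]
5. ∠HJY = 71°  [△JHY]
6. ∠JHQ = 62°  [same arc JQ]
7. ∠HPJ = 47°  [△JPH]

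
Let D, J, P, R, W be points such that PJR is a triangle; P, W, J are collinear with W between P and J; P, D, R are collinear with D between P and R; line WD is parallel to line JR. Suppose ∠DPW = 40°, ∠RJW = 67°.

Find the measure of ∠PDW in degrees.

1. ∠JPR = 40°  [W on PJ, D on PR]
2. ∠PJR = 67°  [W on ray JP]
3. ∠JRP = 73°  [△PJR]
4. ∠PDW = 73°  [WD∥JR, corresponding at D]

∠PDW = 73°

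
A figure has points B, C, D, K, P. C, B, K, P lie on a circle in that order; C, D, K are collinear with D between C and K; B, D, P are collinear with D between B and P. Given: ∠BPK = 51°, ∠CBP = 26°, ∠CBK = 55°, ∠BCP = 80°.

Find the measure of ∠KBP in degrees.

1. ∠BCK = 51°  [same arc BK]
2. ∠BDC = 103°  [△CDB]
3. ∠BKC = 74°  [△CBK]
4. ∠BDK = 77°  [linear pair at D on CK]
5. ∠KBP = 29°  [△BDK]

∠KBP = 29°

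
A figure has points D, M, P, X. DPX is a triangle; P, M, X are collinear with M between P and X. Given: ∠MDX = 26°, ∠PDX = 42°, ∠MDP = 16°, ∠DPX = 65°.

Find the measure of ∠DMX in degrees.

∠DMX = 81°

1. ∠DXP = 73°  [△DPX]
2. ∠DXM = 73°  [M on ray XP]
3. ∠DMX = 81°  [△DMX]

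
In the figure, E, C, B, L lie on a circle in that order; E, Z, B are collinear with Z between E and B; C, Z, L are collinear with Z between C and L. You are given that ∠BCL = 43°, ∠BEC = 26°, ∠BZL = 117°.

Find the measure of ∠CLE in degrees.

∠CLE = 74°

1. ∠BEL = 43°  [same arc BL]
2. ∠EZL = 63°  [linear pair at Z on EB]
3. ∠CLE = 74°  [△EZL]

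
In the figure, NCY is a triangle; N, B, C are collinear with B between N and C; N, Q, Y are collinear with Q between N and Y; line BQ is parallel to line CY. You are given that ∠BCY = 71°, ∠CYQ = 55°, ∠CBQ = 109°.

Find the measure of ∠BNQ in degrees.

∠BNQ = 54°

1. ∠CYN = 55°  [Q on ray YN]
2. ∠NBQ = 71°  [linear pair at B on NC]
3. ∠BQN = 55°  [BQ∥CY, corresponding at Q]
4. ∠BNQ = 54°  [△NBQ]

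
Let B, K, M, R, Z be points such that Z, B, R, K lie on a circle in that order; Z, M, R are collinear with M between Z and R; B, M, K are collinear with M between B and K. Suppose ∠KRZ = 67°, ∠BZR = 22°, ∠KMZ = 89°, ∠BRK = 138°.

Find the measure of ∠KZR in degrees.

1. ∠BKR = 22°  [same arc BR]
2. ∠KBR = 20°  [△BRK]
3. ∠KZR = 20°  [same arc RK]

∠KZR = 20°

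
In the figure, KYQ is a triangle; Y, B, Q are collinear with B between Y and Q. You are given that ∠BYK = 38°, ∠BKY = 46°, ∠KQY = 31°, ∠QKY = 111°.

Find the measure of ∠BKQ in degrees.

∠BKQ = 65°

1. ∠KBY = 96°  [△KYB]
2. ∠BQK = 31°  [B on ray QY]
3. ∠KBQ = 84°  [linear pair at B on YQ]
4. ∠BKQ = 65°  [△KBQ]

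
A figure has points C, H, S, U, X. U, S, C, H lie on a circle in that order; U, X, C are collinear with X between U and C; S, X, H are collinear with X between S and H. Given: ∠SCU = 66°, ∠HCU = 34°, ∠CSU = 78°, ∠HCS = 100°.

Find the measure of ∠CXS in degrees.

1. ∠CUS = 36°  [△USC]
2. ∠HSU = 34°  [same arc UH]
3. ∠SXU = 110°  [△UXS]
4. ∠CXS = 70°  [linear pair at X on UC]

∠CXS = 70°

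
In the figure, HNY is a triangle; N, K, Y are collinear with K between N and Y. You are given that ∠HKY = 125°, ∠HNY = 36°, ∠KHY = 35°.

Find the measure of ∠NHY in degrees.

∠NHY = 124°

1. ∠HYK = 20°  [△HKY]
2. ∠HYN = 20°  [K on ray YN]
3. ∠NHY = 124°  [△HNY]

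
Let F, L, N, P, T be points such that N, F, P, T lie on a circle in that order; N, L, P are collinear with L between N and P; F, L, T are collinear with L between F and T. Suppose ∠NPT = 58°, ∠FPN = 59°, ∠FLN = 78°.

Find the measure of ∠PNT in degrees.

∠PNT = 19°

1. ∠FTN = 59°  [same arc NF]
2. ∠PLT = 78°  [vertical angles at L]
3. ∠NLT = 102°  [linear pair at L on NP]
4. ∠PNT = 19°  [△NLT]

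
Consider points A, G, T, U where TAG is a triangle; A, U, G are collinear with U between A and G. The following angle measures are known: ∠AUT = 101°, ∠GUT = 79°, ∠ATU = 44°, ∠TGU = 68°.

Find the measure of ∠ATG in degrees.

1. ∠TAU = 35°  [△TAU]
2. ∠AGT = 68°  [U on ray GA]
3. ∠GAT = 35°  [U on ray AG]
4. ∠ATG = 77°  [△TAG]

∠ATG = 77°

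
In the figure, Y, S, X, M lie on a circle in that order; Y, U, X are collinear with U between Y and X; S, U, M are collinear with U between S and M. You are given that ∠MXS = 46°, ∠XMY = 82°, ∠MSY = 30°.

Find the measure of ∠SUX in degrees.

∠SUX = 96°

1. ∠MYS = 134°  [cyclic YSXM, opposite ∠Y+∠X]
2. ∠MXY = 30°  [same arc YM]
3. ∠SMY = 16°  [△YSM]
4. ∠MYX = 68°  [△YXM]
5. ∠SXY = 16°  [same arc YS]
6. ∠MSX = 68°  [same arc XM]
7. ∠SUX = 96°  [△SUX]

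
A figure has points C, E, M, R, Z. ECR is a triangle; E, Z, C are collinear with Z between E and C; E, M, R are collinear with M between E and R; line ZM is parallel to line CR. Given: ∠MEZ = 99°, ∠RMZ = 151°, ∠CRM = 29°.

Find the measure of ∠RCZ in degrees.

∠RCZ = 52°

1. ∠CER = 99°  [Z on EC, M on ER]
2. ∠CRE = 29°  [M on ray RE]
3. ∠ECR = 52°  [△ECR]
4. ∠RCZ = 52°  [Z on ray CE]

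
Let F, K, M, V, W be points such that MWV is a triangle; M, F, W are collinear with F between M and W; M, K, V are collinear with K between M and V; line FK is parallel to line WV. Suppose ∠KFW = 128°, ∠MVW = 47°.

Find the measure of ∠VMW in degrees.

1. ∠KFM = 52°  [linear pair at F on MW]
2. ∠FKM = 47°  [FK∥WV, corresponding at K]
3. ∠FMK = 81°  [△MFK]
4. ∠VMW = 81°  [F on MW, K on MV]

∠VMW = 81°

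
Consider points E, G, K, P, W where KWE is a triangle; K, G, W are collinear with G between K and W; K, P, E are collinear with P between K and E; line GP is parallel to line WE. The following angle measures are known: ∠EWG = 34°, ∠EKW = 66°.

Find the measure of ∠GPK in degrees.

1. ∠EWK = 34°  [G on ray WK]
2. ∠KEW = 80°  [△KWE]
3. ∠GPK = 80°  [GP∥WE, corresponding at P]

∠GPK = 80°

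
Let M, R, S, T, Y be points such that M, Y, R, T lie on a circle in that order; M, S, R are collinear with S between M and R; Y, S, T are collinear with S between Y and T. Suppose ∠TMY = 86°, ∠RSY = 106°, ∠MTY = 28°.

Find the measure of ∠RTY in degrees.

∠RTY = 40°

1. ∠MYT = 66°  [△MYT]
2. ∠MST = 106°  [vertical angles at S]
3. ∠MRT = 66°  [same arc MT]
4. ∠RST = 74°  [linear pair at S on MR]
5. ∠RTY = 40°  [△RST]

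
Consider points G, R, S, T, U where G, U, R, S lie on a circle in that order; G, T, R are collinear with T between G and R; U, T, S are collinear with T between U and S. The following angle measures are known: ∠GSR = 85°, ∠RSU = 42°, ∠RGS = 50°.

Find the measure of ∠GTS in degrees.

∠GTS = 87°

1. ∠GRS = 45°  [△GRS]
2. ∠RTS = 93°  [△RTS]
3. ∠GTS = 87°  [linear pair at T on GR]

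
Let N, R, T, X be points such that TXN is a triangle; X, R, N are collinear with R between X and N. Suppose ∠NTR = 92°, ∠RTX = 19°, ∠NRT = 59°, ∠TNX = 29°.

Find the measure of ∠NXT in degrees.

1. ∠TRX = 121°  [linear pair at R on XN]
2. ∠RXT = 40°  [△TXR]
3. ∠NXT = 40°  [R on ray XN]

∠NXT = 40°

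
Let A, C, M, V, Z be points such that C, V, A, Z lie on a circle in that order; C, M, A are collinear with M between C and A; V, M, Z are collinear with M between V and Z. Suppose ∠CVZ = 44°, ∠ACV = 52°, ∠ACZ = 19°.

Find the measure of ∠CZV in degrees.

1. ∠CMV = 84°  [△CMV]
2. ∠AVZ = 19°  [same arc AZ]
3. ∠AMV = 96°  [linear pair at M on CA]
4. ∠CAV = 65°  [△VMA]
5. ∠CZV = 65°  [same arc CV]

∠CZV = 65°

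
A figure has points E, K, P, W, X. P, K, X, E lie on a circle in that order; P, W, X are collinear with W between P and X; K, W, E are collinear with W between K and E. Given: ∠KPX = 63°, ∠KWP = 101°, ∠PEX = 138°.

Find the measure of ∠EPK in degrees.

1. ∠KEX = 63°  [same arc KX]
2. ∠EKP = 16°  [△PWK]
3. ∠EWX = 101°  [vertical angles at W]
4. ∠EXP = 16°  [△XWE]
5. ∠EWP = 79°  [linear pair at W on PX]
6. ∠EPX = 26°  [△PXE]
7. ∠KEP = 75°  [△PWE]
8. ∠EPK = 89°  [△PKE]

∠EPK = 89°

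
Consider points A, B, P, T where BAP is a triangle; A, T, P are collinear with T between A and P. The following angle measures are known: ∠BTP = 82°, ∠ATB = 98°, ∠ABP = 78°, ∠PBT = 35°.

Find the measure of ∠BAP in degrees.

1. ∠BPT = 63°  [△BTP]
2. ∠APB = 63°  [T on ray PA]
3. ∠BAP = 39°  [△BAP]

∠BAP = 39°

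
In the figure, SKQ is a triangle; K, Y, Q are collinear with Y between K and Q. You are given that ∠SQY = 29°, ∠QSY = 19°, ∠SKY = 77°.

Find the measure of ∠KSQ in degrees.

∠KSQ = 74°

1. ∠KQS = 29°  [Y on ray QK]
2. ∠QKS = 77°  [Y on ray KQ]
3. ∠KSQ = 74°  [△SKQ]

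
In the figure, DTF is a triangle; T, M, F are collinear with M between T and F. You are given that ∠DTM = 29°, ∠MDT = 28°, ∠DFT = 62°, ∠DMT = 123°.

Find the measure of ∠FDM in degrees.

1. ∠DFM = 62°  [M on ray FT]
2. ∠DMF = 57°  [linear pair at M on TF]
3. ∠FDM = 61°  [△DMF]

∠FDM = 61°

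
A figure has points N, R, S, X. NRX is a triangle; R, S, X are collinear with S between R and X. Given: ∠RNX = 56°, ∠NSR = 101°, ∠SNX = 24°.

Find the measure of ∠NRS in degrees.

1. ∠NSX = 79°  [linear pair at S on RX]
2. ∠NXS = 77°  [△NSX]
3. ∠NXR = 77°  [S on ray XR]
4. ∠NRX = 47°  [△NRX]
5. ∠NRS = 47°  [S on ray RX]

∠NRS = 47°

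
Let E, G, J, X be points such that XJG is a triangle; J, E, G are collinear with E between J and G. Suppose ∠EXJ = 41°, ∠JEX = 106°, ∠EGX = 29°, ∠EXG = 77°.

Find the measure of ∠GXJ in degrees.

1. ∠EJX = 33°  [△XJE]
2. ∠JGX = 29°  [E on ray GJ]
3. ∠GJX = 33°  [E on ray JG]
4. ∠GXJ = 118°  [△XJG]

∠GXJ = 118°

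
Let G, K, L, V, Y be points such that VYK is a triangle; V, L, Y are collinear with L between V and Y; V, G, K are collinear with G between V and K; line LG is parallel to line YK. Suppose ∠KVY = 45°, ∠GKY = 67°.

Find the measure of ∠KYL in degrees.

1. ∠VKY = 67°  [G on ray KV]
2. ∠KYV = 68°  [△VYK]
3. ∠KYL = 68°  [L on ray YV]

∠KYL = 68°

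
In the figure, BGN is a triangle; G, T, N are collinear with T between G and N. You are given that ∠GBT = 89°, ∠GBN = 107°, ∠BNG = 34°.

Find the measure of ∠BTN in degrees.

1. ∠BGN = 39°  [△BGN]
2. ∠BGT = 39°  [T on ray GN]
3. ∠BTG = 52°  [△BGT]
4. ∠BTN = 128°  [linear pair at T on GN]

∠BTN = 128°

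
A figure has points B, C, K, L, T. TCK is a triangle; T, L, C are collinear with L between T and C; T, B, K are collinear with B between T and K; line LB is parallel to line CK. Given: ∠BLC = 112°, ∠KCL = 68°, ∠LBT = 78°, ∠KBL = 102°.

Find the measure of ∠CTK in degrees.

∠CTK = 34°

1. ∠KCT = 68°  [L on ray CT]
2. ∠CKT = 78°  [LB∥CK, corresponding at B]
3. ∠CTK = 34°  [△TCK]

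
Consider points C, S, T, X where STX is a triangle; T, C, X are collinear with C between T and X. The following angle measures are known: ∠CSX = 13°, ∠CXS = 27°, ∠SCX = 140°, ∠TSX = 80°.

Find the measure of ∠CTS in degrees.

∠CTS = 73°

1. ∠SXT = 27°  [C on ray XT]
2. ∠STX = 73°  [△STX]
3. ∠CTS = 73°  [C on ray TX]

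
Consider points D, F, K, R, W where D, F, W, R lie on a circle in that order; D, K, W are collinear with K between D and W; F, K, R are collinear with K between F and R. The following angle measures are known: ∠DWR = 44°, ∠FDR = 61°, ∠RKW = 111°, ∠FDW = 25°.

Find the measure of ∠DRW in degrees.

∠DRW = 100°

1. ∠DFR = 44°  [same arc DR]
2. ∠DRF = 75°  [△DFR]
3. ∠DKR = 69°  [linear pair at K on DW]
4. ∠RDW = 36°  [△DKR]
5. ∠DRW = 100°  [△DWR]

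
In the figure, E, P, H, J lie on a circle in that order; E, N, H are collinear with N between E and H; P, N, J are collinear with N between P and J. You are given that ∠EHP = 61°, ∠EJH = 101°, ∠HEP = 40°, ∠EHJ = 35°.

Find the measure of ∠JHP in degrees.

∠JHP = 96°

1. ∠HEJ = 44°  [△EHJ]
2. ∠HJP = 40°  [same arc PH]
3. ∠HPJ = 44°  [same arc HJ]
4. ∠JHP = 96°  [△PHJ]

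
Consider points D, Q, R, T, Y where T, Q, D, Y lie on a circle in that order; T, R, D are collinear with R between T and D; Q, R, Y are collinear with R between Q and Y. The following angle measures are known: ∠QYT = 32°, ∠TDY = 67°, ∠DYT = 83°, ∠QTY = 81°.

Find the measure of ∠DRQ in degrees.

1. ∠QDT = 32°  [same arc TQ]
2. ∠TQY = 67°  [△TQY]
3. ∠DQT = 97°  [cyclic TQDY, opposite ∠Q+∠Y]
4. ∠DTQ = 51°  [△TQD]
5. ∠QRT = 62°  [△TRQ]
6. ∠DRQ = 118°  [linear pair at R on TD]

∠DRQ = 118°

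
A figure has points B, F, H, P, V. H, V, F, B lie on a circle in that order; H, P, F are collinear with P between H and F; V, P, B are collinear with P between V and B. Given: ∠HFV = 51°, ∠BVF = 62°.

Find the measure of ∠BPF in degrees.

∠BPF = 113°

1. ∠HBV = 51°  [same arc HV]
2. ∠BHF = 62°  [same arc FB]
3. ∠BPH = 67°  [△HPB]
4. ∠BPF = 113°  [linear pair at P on HF]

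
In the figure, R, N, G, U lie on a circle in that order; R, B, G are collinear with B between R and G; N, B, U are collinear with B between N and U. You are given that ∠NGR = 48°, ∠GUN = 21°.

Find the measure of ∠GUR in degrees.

1. ∠GRN = 21°  [same arc NG]
2. ∠GNR = 111°  [△RNG]
3. ∠GUR = 69°  [cyclic RNGU, opposite ∠N+∠U]

∠GUR = 69°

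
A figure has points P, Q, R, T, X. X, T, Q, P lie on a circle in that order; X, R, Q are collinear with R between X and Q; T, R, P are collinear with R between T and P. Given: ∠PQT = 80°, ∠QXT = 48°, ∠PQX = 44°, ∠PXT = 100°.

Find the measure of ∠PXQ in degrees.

1. ∠QPT = 48°  [same arc TQ]
2. ∠PTX = 44°  [same arc XP]
3. ∠PRQ = 88°  [△QRP]
4. ∠TPX = 36°  [△XTP]
5. ∠PRX = 92°  [linear pair at R on XQ]
6. ∠PXQ = 52°  [△XRP]

∠PXQ = 52°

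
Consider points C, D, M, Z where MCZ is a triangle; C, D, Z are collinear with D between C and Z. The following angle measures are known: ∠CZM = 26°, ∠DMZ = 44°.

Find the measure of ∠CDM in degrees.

1. ∠DZM = 26°  [D on ray ZC]
2. ∠MDZ = 110°  [△MDZ]
3. ∠CDM = 70°  [linear pair at D on CZ]

∠CDM = 70°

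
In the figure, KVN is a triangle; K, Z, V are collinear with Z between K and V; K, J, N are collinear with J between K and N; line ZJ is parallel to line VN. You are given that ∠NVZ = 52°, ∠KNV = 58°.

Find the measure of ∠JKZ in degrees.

∠JKZ = 70°

1. ∠KVN = 52°  [Z on ray VK]
2. ∠NKV = 70°  [△KVN]
3. ∠JKZ = 70°  [Z on KV, J on KN]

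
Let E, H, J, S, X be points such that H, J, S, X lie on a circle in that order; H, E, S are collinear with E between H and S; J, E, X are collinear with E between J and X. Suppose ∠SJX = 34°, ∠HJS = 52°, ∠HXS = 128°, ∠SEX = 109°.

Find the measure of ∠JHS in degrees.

1. ∠SHX = 34°  [same arc SX]
2. ∠HSX = 18°  [△HSX]
3. ∠HEJ = 109°  [vertical angles at E]
4. ∠HJX = 18°  [same arc HX]
5. ∠JHS = 53°  [△HEJ]

∠JHS = 53°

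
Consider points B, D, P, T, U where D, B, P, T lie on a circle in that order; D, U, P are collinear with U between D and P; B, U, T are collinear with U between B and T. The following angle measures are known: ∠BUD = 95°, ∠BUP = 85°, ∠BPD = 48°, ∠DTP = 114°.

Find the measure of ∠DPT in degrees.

1. ∠DUT = 85°  [vertical angles at U]
2. ∠BTD = 48°  [same arc DB]
3. ∠PDT = 47°  [△DUT]
4. ∠DPT = 19°  [△DPT]

∠DPT = 19°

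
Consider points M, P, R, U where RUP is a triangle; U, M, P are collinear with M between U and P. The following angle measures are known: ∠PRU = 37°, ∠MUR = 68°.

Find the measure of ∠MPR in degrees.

1. ∠PUR = 68°  [M on ray UP]
2. ∠RPU = 75°  [△RUP]
3. ∠MPR = 75°  [M on ray PU]

∠MPR = 75°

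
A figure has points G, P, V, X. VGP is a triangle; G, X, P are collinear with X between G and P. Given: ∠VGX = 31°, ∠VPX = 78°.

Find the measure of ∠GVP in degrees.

1. ∠PGV = 31°  [X on ray GP]
2. ∠GPV = 78°  [X on ray PG]
3. ∠GVP = 71°  [△VGP]

∠GVP = 71°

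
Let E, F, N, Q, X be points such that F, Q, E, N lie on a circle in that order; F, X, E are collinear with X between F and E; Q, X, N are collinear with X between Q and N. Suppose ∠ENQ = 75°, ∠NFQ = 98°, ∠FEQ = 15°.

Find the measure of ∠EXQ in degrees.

∠EXQ = 142°

1. ∠NEQ = 82°  [cyclic FQEN, opposite ∠F+∠E]
2. ∠EQN = 23°  [△QEN]
3. ∠EXQ = 142°  [△QXE]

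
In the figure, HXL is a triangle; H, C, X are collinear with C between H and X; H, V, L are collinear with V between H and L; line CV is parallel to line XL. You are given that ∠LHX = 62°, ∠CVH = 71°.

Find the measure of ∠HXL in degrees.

1. ∠CHV = 62°  [C on HX, V on HL]
2. ∠HCV = 47°  [△HCV]
3. ∠HXL = 47°  [CV∥XL, corresponding at C]

∠HXL = 47°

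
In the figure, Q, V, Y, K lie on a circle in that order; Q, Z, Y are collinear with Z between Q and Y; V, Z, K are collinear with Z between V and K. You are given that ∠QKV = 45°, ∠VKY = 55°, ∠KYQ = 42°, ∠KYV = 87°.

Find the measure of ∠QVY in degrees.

∠QVY = 80°

1. ∠QYV = 45°  [same arc QV]
2. ∠VQY = 55°  [same arc VY]
3. ∠QVY = 80°  [△QVY]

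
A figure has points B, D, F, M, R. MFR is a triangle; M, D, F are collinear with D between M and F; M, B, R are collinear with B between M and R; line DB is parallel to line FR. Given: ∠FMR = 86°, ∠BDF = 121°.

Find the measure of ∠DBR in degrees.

∠DBR = 145°

1. ∠BMD = 86°  [D on MF, B on MR]
2. ∠BDM = 59°  [linear pair at D on MF]
3. ∠DBM = 35°  [△MDB]
4. ∠DBR = 145°  [linear pair at B on MR]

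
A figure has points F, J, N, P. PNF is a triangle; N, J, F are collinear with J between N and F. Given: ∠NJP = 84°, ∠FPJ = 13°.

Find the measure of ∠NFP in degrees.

∠NFP = 71°

1. ∠FJP = 96°  [linear pair at J on NF]
2. ∠JFP = 71°  [△PJF]
3. ∠NFP = 71°  [J on ray FN]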